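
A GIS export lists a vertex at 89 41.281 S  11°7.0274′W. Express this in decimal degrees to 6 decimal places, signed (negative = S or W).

-89.688017, -11.117123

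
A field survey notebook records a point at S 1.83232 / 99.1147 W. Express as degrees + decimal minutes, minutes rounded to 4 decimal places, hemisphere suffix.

1° 49.9392′ S, 99° 6.8820′ W

Lat: minutes = (1.832320 − 1) × 60 = 49.939200
λ: minutes = (99.114700 − 99) × 60 = 6.882000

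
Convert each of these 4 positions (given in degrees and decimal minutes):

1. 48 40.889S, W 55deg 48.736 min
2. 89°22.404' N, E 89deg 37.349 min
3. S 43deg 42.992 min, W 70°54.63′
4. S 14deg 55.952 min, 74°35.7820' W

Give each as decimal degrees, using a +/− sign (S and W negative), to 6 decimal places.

1. -48.681483, -55.812267
2. 89.373400, 89.622483
3. -43.716533, -70.910500
4. -14.932533, -74.596367

Point 1:
  φ: 48 + 40.889/60 = 48.6814833
  S ⇒ negate
  Lon: 55 + 48.736/60 = 55.8122667
  W ⇒ negate
Point 2:
  Latitude: 89 + 22.404/60 = 89.3734000
  N ⇒ keep positive
  Lon: 37.349′ = 0.622483°; total 89.6224833
  E ⇒ keep positive
Point 3:
  Lat: 43 + 42.992/60 = 43.7165333
  hemisphere S, so the sign is −
  λ: 54.63′ = 0.910500°; total 70.9105000
  W ⇒ negate
Point 4:
  Lat: 55.952′ = 0.932533°; total 14.9325333
  hemisphere S, so the sign is −
  Lon: 74 + 35.782/60 = 74.5963667
  hemisphere W, so the sign is −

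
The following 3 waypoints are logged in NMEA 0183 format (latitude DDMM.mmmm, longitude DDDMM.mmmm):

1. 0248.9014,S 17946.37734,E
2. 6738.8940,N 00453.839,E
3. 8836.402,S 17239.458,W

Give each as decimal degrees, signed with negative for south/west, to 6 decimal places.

1. -2.815023, 179.772956
2. 67.648233, 4.897317
3. -88.606700, -172.657633

Point 1:
  Lat: degrees = first 2 digits = 2, minutes = 48.9014; 2 + 48.9014/60 = 2.8150233
  hemisphere S, so the sign is −
  λ: split at 3 digits → 179° and 46.37734′; 179 + 46.37734/60 = 179.7729557
  E ⇒ keep positive
Point 2:
  Lat: split at 2 digits → 67° and 38.894′; 67 + 38.894/60 = 67.6482333
  N → positive
  Lon: degrees = first 3 digits = 4, minutes = 53.839; 4 + 53.839/60 = 4.8973167
  E ⇒ keep positive
Point 3:
  Lat: split at 2 digits → 88° and 36.402′; 88 + 36.402/60 = 88.6067000
  S → negative
  λ: split at 3 digits → 172° and 39.458′; 172 + 39.458/60 = 172.6576333
  W → negative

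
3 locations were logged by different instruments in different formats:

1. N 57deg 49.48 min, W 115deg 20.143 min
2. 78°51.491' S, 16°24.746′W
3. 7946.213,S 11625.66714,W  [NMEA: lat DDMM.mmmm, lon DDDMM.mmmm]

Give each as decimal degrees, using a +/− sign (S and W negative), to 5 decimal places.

Point 1:
  φ: 57 + 49.48/60 = 57.824667
  N → positive
  Lon: 115 + 20.143/60 = 115.335717
  W → negative
Point 2:
  Latitude: 51.491′ = 0.858183°; total 78.858183
  S ⇒ negate
  Lon: 16 + 24.746/60 = 16.412433
  W → negative
Point 3:
  φ: degrees = first 2 digits = 79, minutes = 46.213; 79 + 46.213/60 = 79.770217
  S ⇒ negate
  λ: degrees = first 3 digits = 116, minutes = 25.66714; 116 + 25.66714/60 = 116.427786
  hemisphere W, so the sign is −

1. 57.82467, -115.33572
2. -78.85818, -16.41243
3. -79.77022, -116.42779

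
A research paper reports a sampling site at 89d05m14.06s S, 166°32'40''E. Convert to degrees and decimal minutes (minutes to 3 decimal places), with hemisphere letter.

Lat: 5 + 14.06/60 = 5.23433′
Longitude: 32 + 40/60 = 32.66667′

89° 5.234′ S, 166° 32.667′ E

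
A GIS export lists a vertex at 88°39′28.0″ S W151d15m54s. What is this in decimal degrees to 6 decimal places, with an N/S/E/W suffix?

φ: 88° + 39/60 + 28/3600 = 88 + 0.650000 + 0.007778 = 88.6577778
λ: 15′ + 54″ = 15.90000′; 151 + 15.90000/60 = 151.2650000

88.657778° S, 151.265000° W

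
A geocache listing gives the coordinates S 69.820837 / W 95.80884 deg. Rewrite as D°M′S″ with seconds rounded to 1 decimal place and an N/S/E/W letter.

69°49′15.0″ S, 95°48′31.8″ W

φ: 0.820837° → 49.25022′; 0.25022 × 60 = 15.013″
Longitude: 0.808840 × 60 = 48.53040′ → 48′, remainder × 60 = 31.824″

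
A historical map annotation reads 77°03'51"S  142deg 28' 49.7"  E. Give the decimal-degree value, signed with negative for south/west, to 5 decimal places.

-77.06417, 142.48047

Latitude: 77° + 3/60 + 51/3600 = 77 + 0.050000 + 0.014167 = 77.064167
S ⇒ negate
λ: 142 + 28/60 + 49.7/3600 = 142.480472
E ⇒ keep positive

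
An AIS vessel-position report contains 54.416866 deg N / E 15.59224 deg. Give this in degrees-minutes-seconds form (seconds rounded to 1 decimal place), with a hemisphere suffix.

Latitude: 0.416866° → 25.01196′; 0.01196 × 60 = 0.718″
λ: whole degrees 15; 35.53440′ → 35′ and 32.064″

54°25′0.7″ N, 15°35′32.1″ E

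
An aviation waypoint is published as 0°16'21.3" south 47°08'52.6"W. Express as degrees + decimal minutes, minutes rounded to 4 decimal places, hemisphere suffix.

Latitude: 16 + 21.3/60 = 16.355000′
Longitude: 8 + 52.6/60 = 8.876667′

0° 16.3550′ S, 47° 8.8767′ W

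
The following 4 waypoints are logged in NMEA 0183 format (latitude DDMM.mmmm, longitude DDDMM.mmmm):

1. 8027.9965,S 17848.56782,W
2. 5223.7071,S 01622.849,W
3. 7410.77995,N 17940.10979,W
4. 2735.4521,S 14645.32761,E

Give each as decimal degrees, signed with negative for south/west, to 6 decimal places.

1. -80.466608, -178.809464
2. -52.395118, -16.380817
3. 74.179666, -179.668497
4. -27.590868, 146.755460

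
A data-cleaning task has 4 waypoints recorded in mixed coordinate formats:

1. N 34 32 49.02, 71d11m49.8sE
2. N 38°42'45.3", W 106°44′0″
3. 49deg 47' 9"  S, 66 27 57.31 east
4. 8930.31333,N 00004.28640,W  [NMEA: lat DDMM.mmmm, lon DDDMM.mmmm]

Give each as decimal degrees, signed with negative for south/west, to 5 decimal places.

1. 34.54695, 71.19717
2. 38.71258, -106.73333
3. -49.78583, 66.46592
4. 89.50522, -0.07144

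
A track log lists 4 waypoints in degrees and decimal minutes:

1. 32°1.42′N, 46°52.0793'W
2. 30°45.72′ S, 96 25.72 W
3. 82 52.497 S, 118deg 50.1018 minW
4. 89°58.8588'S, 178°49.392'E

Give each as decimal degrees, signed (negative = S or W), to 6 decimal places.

Point 1:
  Latitude: 1.42′ = 0.023667°; total 32.0236667
  N ⇒ keep positive
  λ: 52.0793′ = 0.867988°; total 46.8679883
  W → negative
Point 2:
  Latitude: 30 + 45.72/60 = 30.7620000
  hemisphere S, so the sign is −
  λ: 25.72′ = 0.428667°; total 96.4286667
  W → negative
Point 3:
  Lat: 82 + 52.497/60 = 82.8749500
  S → negative
  Lon: 118 + 50.1018/60 = 118.8350300
  hemisphere W, so the sign is −
Point 4:
  Latitude: 58.8588′ = 0.980980°; total 89.9809800
  hemisphere S, so the sign is −
  Longitude: 178 + 49.392/60 = 178.8232000
  E ⇒ keep positive

1. 32.023667, -46.867988
2. -30.762000, -96.428667
3. -82.874950, -118.835030
4. -89.980980, 178.823200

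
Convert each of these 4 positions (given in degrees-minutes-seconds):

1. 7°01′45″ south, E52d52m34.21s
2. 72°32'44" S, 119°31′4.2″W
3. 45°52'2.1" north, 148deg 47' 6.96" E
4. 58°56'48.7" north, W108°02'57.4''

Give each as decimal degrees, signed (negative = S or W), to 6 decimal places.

Point 1:
  φ: 7° + 1/60 + 45/3600 = 7 + 0.016667 + 0.012500 = 7.0291667
  hemisphere S, so the sign is −
  λ: 52° + 52/60 + 34.21/3600 = 52 + 0.866667 + 0.009503 = 52.8761694
  E → positive
Point 2:
  φ: 72° + 32/60 + 44/3600 = 72 + 0.533333 + 0.012222 = 72.5455556
  S ⇒ negate
  Lon: 119° + 31/60 + 4.2/3600 = 119 + 0.516667 + 0.001167 = 119.5178333
  W ⇒ negate
Point 3:
  Latitude: 52′ + 2.1″ = 52.03500′; 45 + 52.03500/60 = 45.8672500
  N → positive
  λ: 148 + 47/60 + 6.96/3600 = 148.7852667
  E → positive
Point 4:
  Lat: 58 + 56/60 + 48.7/3600 = 58.9468611
  N ⇒ keep positive
  Lon: 108° + 2/60 + 57.4/3600 = 108 + 0.033333 + 0.015944 = 108.0492778
  W → negative

1. -7.029167, 52.876169
2. -72.545556, -119.517833
3. 45.867250, 148.785267
4. 58.946861, -108.049278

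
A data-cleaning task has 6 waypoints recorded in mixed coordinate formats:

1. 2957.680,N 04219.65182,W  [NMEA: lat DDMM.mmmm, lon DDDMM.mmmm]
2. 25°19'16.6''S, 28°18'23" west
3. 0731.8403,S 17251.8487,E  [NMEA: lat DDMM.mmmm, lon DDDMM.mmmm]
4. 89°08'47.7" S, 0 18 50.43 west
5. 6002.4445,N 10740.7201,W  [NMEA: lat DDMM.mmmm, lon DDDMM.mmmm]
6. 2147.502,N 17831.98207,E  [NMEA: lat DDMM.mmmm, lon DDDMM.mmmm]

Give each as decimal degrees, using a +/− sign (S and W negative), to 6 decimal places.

1. 29.961333, -42.327530
2. -25.321278, -28.306389
3. -7.530672, 172.864145
4. -89.146583, -0.314008
5. 60.040742, -107.678668
6. 21.791700, 178.533035

Point 1:
  Lat: split at 2 digits → 29° and 57.68′; 29 + 57.68/60 = 29.9613333
  N → positive
  Lon: degrees = first 3 digits = 42, minutes = 19.65182; 42 + 19.65182/60 = 42.3275303
  hemisphere W, so the sign is −
Point 2:
  Lat: 19′ + 16.6″ = 19.27667′; 25 + 19.27667/60 = 25.3212778
  S → negative
  λ: 18′ + 23″ = 18.38333′; 28 + 18.38333/60 = 28.3063889
  hemisphere W, so the sign is −
Point 3:
  Latitude: split at 2 digits → 07° and 31.8403′; 7 + 31.8403/60 = 7.5306717
  hemisphere S, so the sign is −
  Lon: degrees = first 3 digits = 172, minutes = 51.8487; 172 + 51.8487/60 = 172.8641450
  E ⇒ keep positive
Point 4:
  Latitude: 8′ + 47.7″ = 8.79500′; 89 + 8.79500/60 = 89.1465833
  S ⇒ negate
  Longitude: 18′ + 50.43″ = 18.84050′; 0 + 18.84050/60 = 0.3140083
  W ⇒ negate
Point 5:
  φ: split at 2 digits → 60° and 2.4445′; 60 + 2.4445/60 = 60.0407417
  N ⇒ keep positive
  Longitude: degrees = first 3 digits = 107, minutes = 40.7201; 107 + 40.7201/60 = 107.6786683
  hemisphere W, so the sign is −
Point 6:
  φ: degrees = first 2 digits = 21, minutes = 47.502; 21 + 47.502/60 = 21.7917000
  N ⇒ keep positive
  Lon: degrees = first 3 digits = 178, minutes = 31.98207; 178 + 31.98207/60 = 178.5330345
  E ⇒ keep positive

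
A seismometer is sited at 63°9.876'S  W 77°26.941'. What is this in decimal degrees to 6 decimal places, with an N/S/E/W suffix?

63.164600° S, 77.449017° W

Lat: 63 + 9.876/60 = 63.1646000
Longitude: 26.941′ = 0.449017°; total 77.4490167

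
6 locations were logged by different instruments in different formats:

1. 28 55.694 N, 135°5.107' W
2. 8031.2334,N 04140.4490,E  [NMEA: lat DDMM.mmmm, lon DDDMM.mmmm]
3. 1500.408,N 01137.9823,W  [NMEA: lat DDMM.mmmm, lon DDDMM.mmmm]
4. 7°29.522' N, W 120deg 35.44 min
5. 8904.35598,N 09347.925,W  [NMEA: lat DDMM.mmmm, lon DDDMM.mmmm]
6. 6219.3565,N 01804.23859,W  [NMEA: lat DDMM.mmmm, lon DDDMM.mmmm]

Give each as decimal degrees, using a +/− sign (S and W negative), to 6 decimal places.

Point 1:
  Lat: 28 + 55.694/60 = 28.9282333
  N → positive
  Longitude: 135 + 5.107/60 = 135.0851167
  W ⇒ negate
Point 2:
  Latitude: degrees = first 2 digits = 80, minutes = 31.2334; 80 + 31.2334/60 = 80.5205567
  N ⇒ keep positive
  Lon: degrees = first 3 digits = 41, minutes = 40.449; 41 + 40.449/60 = 41.6741500
  E → positive
Point 3:
  Latitude: degrees = first 2 digits = 15, minutes = 0.408; 15 + 0.408/60 = 15.0068000
  N ⇒ keep positive
  λ: split at 3 digits → 011° and 37.9823′; 11 + 37.9823/60 = 11.6330383
  W → negative
Point 4:
  φ: 7 + 29.522/60 = 7.4920333
  N → positive
  λ: 120 + 35.44/60 = 120.5906667
  W ⇒ negate
Point 5:
  Latitude: split at 2 digits → 89° and 4.35598′; 89 + 4.35598/60 = 89.0725997
  N ⇒ keep positive
  Lon: split at 3 digits → 093° and 47.925′; 93 + 47.925/60 = 93.7987500
  W → negative
Point 6:
  Latitude: degrees = first 2 digits = 62, minutes = 19.3565; 62 + 19.3565/60 = 62.3226083
  N ⇒ keep positive
  Lon: split at 3 digits → 018° and 4.23859′; 18 + 4.23859/60 = 18.0706432
  W → negative

1. 28.928233, -135.085117
2. 80.520557, 41.674150
3. 15.006800, -11.633038
4. 7.492033, -120.590667
5. 89.072600, -93.798750
6. 62.322608, -18.070643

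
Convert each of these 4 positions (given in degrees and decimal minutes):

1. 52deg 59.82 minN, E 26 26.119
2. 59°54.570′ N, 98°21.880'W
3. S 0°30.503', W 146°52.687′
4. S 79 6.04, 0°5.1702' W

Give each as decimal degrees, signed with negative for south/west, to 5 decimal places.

1. 52.99700, 26.43532
2. 59.90950, -98.36467
3. -0.50838, -146.87812
4. -79.10067, -0.08617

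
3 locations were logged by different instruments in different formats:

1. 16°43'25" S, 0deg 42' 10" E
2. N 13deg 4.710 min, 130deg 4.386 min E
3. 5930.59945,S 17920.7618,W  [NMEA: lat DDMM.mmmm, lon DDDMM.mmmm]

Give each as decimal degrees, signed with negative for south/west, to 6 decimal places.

Point 1:
  Latitude: 16° + 43/60 + 25/3600 = 16 + 0.716667 + 0.006944 = 16.7236111
  S → negative
  Longitude: 42′ + 10″ = 42.16667′; 0 + 42.16667/60 = 0.7027778
  E → positive
Point 2:
  Latitude: 13 + 4.71/60 = 13.0785000
  N ⇒ keep positive
  Longitude: 130 + 4.386/60 = 130.0731000
  E → positive
Point 3:
  φ: split at 2 digits → 59° and 30.59945′; 59 + 30.59945/60 = 59.5099908
  hemisphere S, so the sign is −
  Lon: degrees = first 3 digits = 179, minutes = 20.7618; 179 + 20.7618/60 = 179.3460300
  W ⇒ negate

1. -16.723611, 0.702778
2. 13.078500, 130.073100
3. -59.509991, -179.346030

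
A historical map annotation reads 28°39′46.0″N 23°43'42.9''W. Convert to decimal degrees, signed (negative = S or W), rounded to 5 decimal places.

Lat: 28 + 39/60 + 46/3600 = 28.662778
N → positive
λ: 43′ + 42.9″ = 43.71500′; 23 + 43.71500/60 = 23.728583
hemisphere W, so the sign is −

28.66278, -23.72858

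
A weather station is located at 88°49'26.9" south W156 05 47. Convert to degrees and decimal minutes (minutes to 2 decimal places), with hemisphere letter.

88° 49.45′ S, 156° 5.78′ W

φ: seconds/60 = 0.44833; minutes = 49 + 0.44833 = 49.4483
λ: 5 + 47/60 = 5.7833′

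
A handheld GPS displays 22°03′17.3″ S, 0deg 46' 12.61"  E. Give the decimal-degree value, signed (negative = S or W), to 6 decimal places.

-22.054806, 0.770169

Latitude: 22° + 3/60 + 17.3/3600 = 22 + 0.050000 + 0.004806 = 22.0548056
S → negative
λ: 0 + 46/60 + 12.61/3600 = 0.7701694
E → positive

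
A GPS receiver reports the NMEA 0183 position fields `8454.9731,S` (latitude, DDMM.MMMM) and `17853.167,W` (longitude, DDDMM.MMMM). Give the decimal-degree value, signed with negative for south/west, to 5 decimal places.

Lat: degrees = first 2 digits = 84, minutes = 54.9731; 84 + 54.9731/60 = 84.916218
S → negative
Lon: degrees = first 3 digits = 178, minutes = 53.167; 178 + 53.167/60 = 178.886117
W ⇒ negate

-84.91622, -178.88612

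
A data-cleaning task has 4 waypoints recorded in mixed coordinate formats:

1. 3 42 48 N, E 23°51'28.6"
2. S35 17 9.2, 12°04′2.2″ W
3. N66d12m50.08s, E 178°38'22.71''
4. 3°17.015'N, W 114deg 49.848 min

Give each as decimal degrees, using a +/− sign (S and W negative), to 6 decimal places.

Point 1:
  Latitude: 3° + 42/60 + 48/3600 = 3 + 0.700000 + 0.013333 = 3.7133333
  N → positive
  Longitude: 23 + 51/60 + 28.6/3600 = 23.8579444
  E → positive
Point 2:
  Lat: 35° + 17/60 + 9.2/3600 = 35 + 0.283333 + 0.002556 = 35.2858889
  hemisphere S, so the sign is −
  Longitude: 12° + 4/60 + 2.2/3600 = 12 + 0.066667 + 0.000611 = 12.0672778
  hemisphere W, so the sign is −
Point 3:
  φ: 66° + 12/60 + 50.08/3600 = 66 + 0.200000 + 0.013911 = 66.2139111
  N → positive
  λ: 38′ + 22.71″ = 38.37850′; 178 + 38.37850/60 = 178.6396417
  E ⇒ keep positive
Point 4:
  φ: 17.015′ = 0.283583°; total 3.2835833
  N → positive
  λ: 49.848′ = 0.830800°; total 114.8308000
  hemisphere W, so the sign is −

1. 3.713333, 23.857944
2. -35.285889, -12.067278
3. 66.213911, 178.639642
4. 3.283583, -114.830800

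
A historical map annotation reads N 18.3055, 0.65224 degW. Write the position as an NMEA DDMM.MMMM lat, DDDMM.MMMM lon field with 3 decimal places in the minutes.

1818.330,N / 00039.134,W

Lat: 18° + 0.305500 × 60 = 18° 18.33000′
Lon: minutes = (0.652240 − 0) × 60 = 39.13440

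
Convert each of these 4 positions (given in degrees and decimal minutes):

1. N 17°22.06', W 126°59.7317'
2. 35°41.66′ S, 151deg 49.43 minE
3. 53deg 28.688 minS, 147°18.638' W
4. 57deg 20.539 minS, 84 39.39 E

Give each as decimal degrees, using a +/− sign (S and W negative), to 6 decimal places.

1. 17.367667, -126.995528
2. -35.694333, 151.823833
3. -53.478133, -147.310633
4. -57.342317, 84.656500

Point 1:
  Lat: 22.06′ = 0.367667°; total 17.3676667
  N ⇒ keep positive
  Longitude: 126 + 59.7317/60 = 126.9955283
  W → negative
Point 2:
  Latitude: 41.66′ = 0.694333°; total 35.6943333
  S → negative
  Lon: 49.43′ = 0.823833°; total 151.8238333
  E ⇒ keep positive
Point 3:
  Latitude: 28.688′ = 0.478133°; total 53.4781333
  S → negative
  Longitude: 18.638′ = 0.310633°; total 147.3106333
  W ⇒ negate
Point 4:
  φ: 20.539′ = 0.342317°; total 57.3423167
  S → negative
  Lon: 84 + 39.39/60 = 84.6565000
  E → positive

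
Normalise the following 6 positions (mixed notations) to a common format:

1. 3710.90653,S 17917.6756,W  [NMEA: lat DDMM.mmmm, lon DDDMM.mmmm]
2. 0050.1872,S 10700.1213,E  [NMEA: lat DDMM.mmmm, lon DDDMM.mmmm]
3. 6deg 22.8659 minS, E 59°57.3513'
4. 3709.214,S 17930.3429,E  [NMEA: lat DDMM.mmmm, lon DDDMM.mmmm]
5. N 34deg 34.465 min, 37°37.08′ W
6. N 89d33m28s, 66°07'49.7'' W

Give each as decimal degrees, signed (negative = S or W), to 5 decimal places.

1. -37.18178, -179.29459
2. -0.83645, 107.00202
3. -6.38110, 59.95586
4. -37.15357, 179.50572
5. 34.57442, -37.61800
6. 89.55778, -66.13047

Point 1:
  Lat: split at 2 digits → 37° and 10.90653′; 37 + 10.90653/60 = 37.181776
  hemisphere S, so the sign is −
  λ: split at 3 digits → 179° and 17.6756′; 179 + 17.6756/60 = 179.294593
  W ⇒ negate
Point 2:
  Lat: split at 2 digits → 00° and 50.1872′; 0 + 50.1872/60 = 0.836453
  S ⇒ negate
  Longitude: degrees = first 3 digits = 107, minutes = 0.1213; 107 + 0.1213/60 = 107.002022
  E → positive
Point 3:
  Lat: 22.8659′ = 0.381098°; total 6.381098
  S ⇒ negate
  Longitude: 57.3513′ = 0.955855°; total 59.955855
  E ⇒ keep positive
Point 4:
  φ: degrees = first 2 digits = 37, minutes = 9.214; 37 + 9.214/60 = 37.153567
  S → negative
  λ: degrees = first 3 digits = 179, minutes = 30.3429; 179 + 30.3429/60 = 179.505715
  E → positive
Point 5:
  φ: 34.465′ = 0.574417°; total 34.574417
  N → positive
  Lon: 37.08′ = 0.618000°; total 37.618000
  hemisphere W, so the sign is −
Point 6:
  Lat: 33′ + 28″ = 33.46667′; 89 + 33.46667/60 = 89.557778
  N → positive
  λ: 66° + 7/60 + 49.7/3600 = 66 + 0.116667 + 0.013806 = 66.130472
  W ⇒ negate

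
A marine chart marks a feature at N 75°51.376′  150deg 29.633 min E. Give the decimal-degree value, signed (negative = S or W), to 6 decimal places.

Lat: 51.376′ = 0.856267°; total 75.8562667
N → positive
Lon: 150 + 29.633/60 = 150.4938833
E → positive

75.856267, 150.493883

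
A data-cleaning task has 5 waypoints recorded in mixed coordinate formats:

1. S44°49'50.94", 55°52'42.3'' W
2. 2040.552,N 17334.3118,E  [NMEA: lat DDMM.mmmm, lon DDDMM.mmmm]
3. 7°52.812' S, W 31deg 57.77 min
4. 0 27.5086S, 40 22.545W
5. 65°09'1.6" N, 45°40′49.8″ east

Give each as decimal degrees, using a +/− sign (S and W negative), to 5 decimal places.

Point 1:
  Lat: 49′ + 50.94″ = 49.84900′; 44 + 49.84900/60 = 44.830817
  S → negative
  λ: 55° + 52/60 + 42.3/3600 = 55 + 0.866667 + 0.011750 = 55.878417
  W → negative
Point 2:
  Latitude: split at 2 digits → 20° and 40.552′; 20 + 40.552/60 = 20.675867
  N → positive
  Longitude: split at 3 digits → 173° and 34.3118′; 173 + 34.3118/60 = 173.571863
  E → positive
Point 3:
  φ: 7 + 52.812/60 = 7.880200
  S → negative
  Lon: 31 + 57.77/60 = 31.962833
  hemisphere W, so the sign is −
Point 4:
  Lat: 27.5086′ = 0.458477°; total 0.458477
  hemisphere S, so the sign is −
  λ: 22.545′ = 0.375750°; total 40.375750
  hemisphere W, so the sign is −
Point 5:
  Lat: 65° + 9/60 + 1.6/3600 = 65 + 0.150000 + 0.000444 = 65.150444
  N ⇒ keep positive
  Longitude: 45° + 40/60 + 49.8/3600 = 45 + 0.666667 + 0.013833 = 45.680500
  E → positive

1. -44.83082, -55.87842
2. 20.67587, 173.57186
3. -7.88020, -31.96283
4. -0.45848, -40.37575
5. 65.15044, 45.68050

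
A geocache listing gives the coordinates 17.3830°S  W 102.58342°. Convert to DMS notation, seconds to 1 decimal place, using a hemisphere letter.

Latitude: whole degrees 17; 22.98000′ → 22′ and 58.800″
Lon: whole degrees 102; 35.00520′ → 35′ and 0.312″

17°22′58.8″ S, 102°35′0.3″ W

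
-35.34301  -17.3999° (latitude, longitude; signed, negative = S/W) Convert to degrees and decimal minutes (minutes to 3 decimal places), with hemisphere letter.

35° 20.581′ S, 17° 23.994′ W

Latitude is negative → S; |value| = 35.343010
φ: minutes = (35.343010 − 35) × 60 = 20.58060
Longitude is negative → W; |value| = 17.399900
Lon: 17° + 0.399900 × 60 = 17° 23.99400′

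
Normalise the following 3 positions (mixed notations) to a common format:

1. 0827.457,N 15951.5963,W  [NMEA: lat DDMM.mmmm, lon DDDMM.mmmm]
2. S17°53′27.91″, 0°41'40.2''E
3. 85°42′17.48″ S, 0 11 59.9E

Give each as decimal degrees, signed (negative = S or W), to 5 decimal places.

Point 1:
  Lat: degrees = first 2 digits = 8, minutes = 27.457; 8 + 27.457/60 = 8.457617
  N ⇒ keep positive
  Lon: split at 3 digits → 159° and 51.5963′; 159 + 51.5963/60 = 159.859938
  hemisphere W, so the sign is −
Point 2:
  φ: 53′ + 27.91″ = 53.46517′; 17 + 53.46517/60 = 17.891086
  S ⇒ negate
  Longitude: 0 + 41/60 + 40.2/3600 = 0.694500
  E ⇒ keep positive
Point 3:
  φ: 85 + 42/60 + 17.48/3600 = 85.704856
  S ⇒ negate
  Longitude: 11′ + 59.9″ = 11.99833′; 0 + 11.99833/60 = 0.199972
  E ⇒ keep positive

1. 8.45762, -159.85994
2. -17.89109, 0.69450
3. -85.70486, 0.19997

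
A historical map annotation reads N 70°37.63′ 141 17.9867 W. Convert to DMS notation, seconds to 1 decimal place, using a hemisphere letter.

Latitude: fractional minutes 0.63000 × 60 = 37.800″
λ: 17.98670′ → 17′ and 0.98670 × 60 = 59.202″

70°37′37.8″ N, 141°17′59.2″ W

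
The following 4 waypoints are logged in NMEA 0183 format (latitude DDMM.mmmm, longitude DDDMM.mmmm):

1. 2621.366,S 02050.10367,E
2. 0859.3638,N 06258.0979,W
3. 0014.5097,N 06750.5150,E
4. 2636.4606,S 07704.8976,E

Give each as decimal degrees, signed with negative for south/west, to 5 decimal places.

Point 1:
  Lat: split at 2 digits → 26° and 21.366′; 26 + 21.366/60 = 26.356100
  hemisphere S, so the sign is −
  Lon: split at 3 digits → 020° and 50.10367′; 20 + 50.10367/60 = 20.835061
  E → positive
Point 2:
  φ: split at 2 digits → 08° and 59.3638′; 8 + 59.3638/60 = 8.989397
  N → positive
  Lon: degrees = first 3 digits = 62, minutes = 58.0979; 62 + 58.0979/60 = 62.968298
  W → negative
Point 3:
  Lat: split at 2 digits → 00° and 14.5097′; 0 + 14.5097/60 = 0.241828
  N → positive
  Lon: split at 3 digits → 067° and 50.515′; 67 + 50.515/60 = 67.841917
  E ⇒ keep positive
Point 4:
  Latitude: split at 2 digits → 26° and 36.4606′; 26 + 36.4606/60 = 26.607677
  hemisphere S, so the sign is −
  λ: split at 3 digits → 077° and 4.8976′; 77 + 4.8976/60 = 77.081627
  E → positive

1. -26.35610, 20.83506
2. 8.98940, -62.96830
3. 0.24183, 67.84192
4. -26.60768, 77.08163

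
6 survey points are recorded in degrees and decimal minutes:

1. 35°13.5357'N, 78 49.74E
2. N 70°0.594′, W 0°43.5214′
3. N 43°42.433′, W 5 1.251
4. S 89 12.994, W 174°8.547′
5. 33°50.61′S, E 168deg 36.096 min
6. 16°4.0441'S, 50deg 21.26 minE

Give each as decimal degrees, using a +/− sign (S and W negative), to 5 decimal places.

Point 1:
  Lat: 35 + 13.5357/60 = 35.225595
  N ⇒ keep positive
  Longitude: 49.74′ = 0.829000°; total 78.829000
  E → positive
Point 2:
  Lat: 70 + 0.594/60 = 70.009900
  N → positive
  Longitude: 43.5214′ = 0.725357°; total 0.725357
  W ⇒ negate
Point 3:
  Lat: 42.433′ = 0.707217°; total 43.707217
  N → positive
  Lon: 1.251′ = 0.020850°; total 5.020850
  W ⇒ negate
Point 4:
  Lat: 89 + 12.994/60 = 89.216567
  hemisphere S, so the sign is −
  Longitude: 8.547′ = 0.142450°; total 174.142450
  W ⇒ negate
Point 5:
  φ: 33 + 50.61/60 = 33.843500
  hemisphere S, so the sign is −
  Lon: 168 + 36.096/60 = 168.601600
  E ⇒ keep positive
Point 6:
  φ: 4.0441′ = 0.067402°; total 16.067402
  hemisphere S, so the sign is −
  λ: 50 + 21.26/60 = 50.354333
  E ⇒ keep positive

1. 35.22560, 78.82900
2. 70.00990, -0.72536
3. 43.70722, -5.02085
4. -89.21657, -174.14245
5. -33.84350, 168.60160
6. -16.06740, 50.35433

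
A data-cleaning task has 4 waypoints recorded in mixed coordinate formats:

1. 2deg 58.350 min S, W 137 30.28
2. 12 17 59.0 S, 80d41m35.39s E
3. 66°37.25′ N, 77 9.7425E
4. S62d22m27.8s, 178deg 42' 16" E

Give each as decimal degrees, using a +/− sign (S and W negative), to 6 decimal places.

1. -2.972500, -137.504667
2. -12.299722, 80.693164
3. 66.620833, 77.162375
4. -62.374389, 178.704444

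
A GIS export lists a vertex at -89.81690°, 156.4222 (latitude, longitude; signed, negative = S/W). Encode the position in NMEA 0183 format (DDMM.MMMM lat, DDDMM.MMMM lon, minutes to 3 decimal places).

8949.014,S / 15625.332,E

Latitude is negative → S; |value| = 89.816900
Latitude: minutes = (89.816900 − 89) × 60 = 49.01400
Longitude: minutes = (156.422200 − 156) × 60 = 25.33200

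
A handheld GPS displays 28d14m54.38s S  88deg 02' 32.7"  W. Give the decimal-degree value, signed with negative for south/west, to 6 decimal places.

-28.248439, -88.042417

Lat: 14′ + 54.38″ = 14.90633′; 28 + 14.90633/60 = 28.2484389
hemisphere S, so the sign is −
Lon: 88 + 2/60 + 32.7/3600 = 88.0424167
W ⇒ negate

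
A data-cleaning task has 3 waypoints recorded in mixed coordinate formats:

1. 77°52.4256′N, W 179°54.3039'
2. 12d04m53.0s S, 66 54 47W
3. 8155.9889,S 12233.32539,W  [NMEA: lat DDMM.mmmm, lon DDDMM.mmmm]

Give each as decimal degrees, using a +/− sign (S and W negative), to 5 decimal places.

Point 1:
  Lat: 77 + 52.4256/60 = 77.873760
  N → positive
  λ: 179 + 54.3039/60 = 179.905065
  W ⇒ negate
Point 2:
  φ: 12° + 4/60 + 53/3600 = 12 + 0.066667 + 0.014722 = 12.081389
  S → negative
  Lon: 66° + 54/60 + 47/3600 = 66 + 0.900000 + 0.013056 = 66.913056
  hemisphere W, so the sign is −
Point 3:
  Lat: split at 2 digits → 81° and 55.9889′; 81 + 55.9889/60 = 81.933148
  hemisphere S, so the sign is −
  λ: split at 3 digits → 122° and 33.32539′; 122 + 33.32539/60 = 122.555423
  W ⇒ negate

1. 77.87376, -179.90507
2. -12.08139, -66.91306
3. -81.93315, -122.55542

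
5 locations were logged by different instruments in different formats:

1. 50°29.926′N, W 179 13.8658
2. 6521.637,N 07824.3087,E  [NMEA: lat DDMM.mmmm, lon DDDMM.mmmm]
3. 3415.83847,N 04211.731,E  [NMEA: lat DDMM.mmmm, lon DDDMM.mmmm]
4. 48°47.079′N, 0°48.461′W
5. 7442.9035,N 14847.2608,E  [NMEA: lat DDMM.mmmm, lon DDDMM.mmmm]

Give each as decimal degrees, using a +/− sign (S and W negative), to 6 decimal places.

1. 50.498767, -179.231097
2. 65.360617, 78.405145
3. 34.263975, 42.195517
4. 48.784650, -0.807683
5. 74.715058, 148.787680

Point 1:
  Latitude: 29.926′ = 0.498767°; total 50.4987667
  N ⇒ keep positive
  Lon: 179 + 13.8658/60 = 179.2310967
  W → negative
Point 2:
  φ: split at 2 digits → 65° and 21.637′; 65 + 21.637/60 = 65.3606167
  N → positive
  λ: split at 3 digits → 078° and 24.3087′; 78 + 24.3087/60 = 78.4051450
  E → positive
Point 3:
  φ: split at 2 digits → 34° and 15.83847′; 34 + 15.83847/60 = 34.2639745
  N ⇒ keep positive
  Longitude: degrees = first 3 digits = 42, minutes = 11.731; 42 + 11.731/60 = 42.1955167
  E → positive
Point 4:
  Lat: 47.079′ = 0.784650°; total 48.7846500
  N ⇒ keep positive
  Longitude: 48.461′ = 0.807683°; total 0.8076833
  W ⇒ negate
Point 5:
  Latitude: degrees = first 2 digits = 74, minutes = 42.9035; 74 + 42.9035/60 = 74.7150583
  N → positive
  Lon: split at 3 digits → 148° and 47.2608′; 148 + 47.2608/60 = 148.7876800
  E ⇒ keep positive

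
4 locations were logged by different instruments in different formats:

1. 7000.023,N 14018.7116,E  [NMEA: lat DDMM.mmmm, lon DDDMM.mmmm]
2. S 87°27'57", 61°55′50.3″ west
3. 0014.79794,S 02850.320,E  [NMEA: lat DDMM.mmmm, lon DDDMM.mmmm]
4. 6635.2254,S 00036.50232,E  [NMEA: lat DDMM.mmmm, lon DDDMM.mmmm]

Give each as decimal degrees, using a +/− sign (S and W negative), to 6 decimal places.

1. 70.000383, 140.311860
2. -87.465833, -61.930639
3. -0.246632, 28.838667
4. -66.587090, 0.608372

Point 1:
  Latitude: split at 2 digits → 70° and 0.023′; 70 + 0.023/60 = 70.0003833
  N ⇒ keep positive
  λ: split at 3 digits → 140° and 18.7116′; 140 + 18.7116/60 = 140.3118600
  E → positive
Point 2:
  Lat: 87° + 27/60 + 57/3600 = 87 + 0.450000 + 0.015833 = 87.4658333
  hemisphere S, so the sign is −
  Lon: 61° + 55/60 + 50.3/3600 = 61 + 0.916667 + 0.013972 = 61.9306389
  hemisphere W, so the sign is −
Point 3:
  Lat: degrees = first 2 digits = 0, minutes = 14.79794; 0 + 14.79794/60 = 0.2466323
  S ⇒ negate
  Lon: degrees = first 3 digits = 28, minutes = 50.32; 28 + 50.32/60 = 28.8386667
  E → positive
Point 4:
  Latitude: split at 2 digits → 66° and 35.2254′; 66 + 35.2254/60 = 66.5870900
  S → negative
  Longitude: split at 3 digits → 000° and 36.50232′; 0 + 36.50232/60 = 0.6083720
  E ⇒ keep positive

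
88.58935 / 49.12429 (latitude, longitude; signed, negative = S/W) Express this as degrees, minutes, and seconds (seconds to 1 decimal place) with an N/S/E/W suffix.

φ: 0.589350° → 35.36100′; 0.36100 × 60 = 21.660″
Lon: whole degrees 49; 7.45740′ → 7′ and 27.444″

88°35′21.7″ N, 49°07′27.4″ E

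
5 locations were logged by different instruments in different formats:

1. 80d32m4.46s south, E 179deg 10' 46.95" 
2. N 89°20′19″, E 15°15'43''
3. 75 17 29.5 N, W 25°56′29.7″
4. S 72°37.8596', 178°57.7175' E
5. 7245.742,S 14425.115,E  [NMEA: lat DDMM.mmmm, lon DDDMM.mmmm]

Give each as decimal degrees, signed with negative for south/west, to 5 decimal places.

Point 1:
  φ: 32′ + 4.46″ = 32.07433′; 80 + 32.07433/60 = 80.534572
  S → negative
  λ: 179 + 10/60 + 46.95/3600 = 179.179708
  E ⇒ keep positive
Point 2:
  φ: 89° + 20/60 + 19/3600 = 89 + 0.333333 + 0.005278 = 89.338611
  N → positive
  Longitude: 15 + 15/60 + 43/3600 = 15.261944
  E → positive
Point 3:
  Latitude: 17′ + 29.5″ = 17.49167′; 75 + 17.49167/60 = 75.291528
  N ⇒ keep positive
  Lon: 25 + 56/60 + 29.7/3600 = 25.941583
  W → negative
Point 4:
  Lat: 72 + 37.8596/60 = 72.630993
  hemisphere S, so the sign is −
  Longitude: 57.7175′ = 0.961958°; total 178.961958
  E → positive
Point 5:
  φ: split at 2 digits → 72° and 45.742′; 72 + 45.742/60 = 72.762367
  hemisphere S, so the sign is −
  λ: degrees = first 3 digits = 144, minutes = 25.115; 144 + 25.115/60 = 144.418583
  E → positive

1. -80.53457, 179.17971
2. 89.33861, 15.26194
3. 75.29153, -25.94158
4. -72.63099, 178.96196
5. -72.76237, 144.41858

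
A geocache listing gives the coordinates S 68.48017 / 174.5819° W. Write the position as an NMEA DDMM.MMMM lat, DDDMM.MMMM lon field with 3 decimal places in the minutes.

Latitude: minutes = (68.480170 − 68) × 60 = 28.81020
λ: minutes = (174.581900 − 174) × 60 = 34.91400

6828.810,S / 17434.914,W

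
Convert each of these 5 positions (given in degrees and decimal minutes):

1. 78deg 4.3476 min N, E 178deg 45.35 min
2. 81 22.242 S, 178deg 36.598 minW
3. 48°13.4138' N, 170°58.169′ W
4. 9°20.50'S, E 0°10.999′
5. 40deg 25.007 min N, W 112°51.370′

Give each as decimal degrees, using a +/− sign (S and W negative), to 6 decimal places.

Point 1:
  Latitude: 4.3476′ = 0.072460°; total 78.0724600
  N ⇒ keep positive
  λ: 178 + 45.35/60 = 178.7558333
  E → positive
Point 2:
  φ: 22.242′ = 0.370700°; total 81.3707000
  S ⇒ negate
  λ: 36.598′ = 0.609967°; total 178.6099667
  W → negative
Point 3:
  Latitude: 48 + 13.4138/60 = 48.2235633
  N → positive
  Lon: 170 + 58.169/60 = 170.9694833
  W → negative
Point 4:
  Latitude: 20.5′ = 0.341667°; total 9.3416667
  hemisphere S, so the sign is −
  λ: 10.999′ = 0.183317°; total 0.1833167
  E ⇒ keep positive
Point 5:
  Lat: 40 + 25.007/60 = 40.4167833
  N ⇒ keep positive
  λ: 51.37′ = 0.856167°; total 112.8561667
  W ⇒ negate

1. 78.072460, 178.755833
2. -81.370700, -178.609967
3. 48.223563, -170.969483
4. -9.341667, 0.183317
5. 40.416783, -112.856167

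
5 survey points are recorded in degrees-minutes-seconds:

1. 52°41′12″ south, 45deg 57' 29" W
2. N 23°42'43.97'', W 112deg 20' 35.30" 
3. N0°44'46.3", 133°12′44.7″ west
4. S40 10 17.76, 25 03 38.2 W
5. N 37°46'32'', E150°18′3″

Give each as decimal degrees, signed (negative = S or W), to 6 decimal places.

1. -52.686667, -45.958056
2. 23.712214, -112.343139
3. 0.746194, -133.212417
4. -40.171600, -25.060611
5. 37.775556, 150.300833

Point 1:
  Lat: 52 + 41/60 + 12/3600 = 52.6866667
  S ⇒ negate
  Longitude: 45 + 57/60 + 29/3600 = 45.9580556
  hemisphere W, so the sign is −
Point 2:
  φ: 23 + 42/60 + 43.97/3600 = 23.7122139
  N → positive
  Lon: 112 + 20/60 + 35.3/3600 = 112.3431389
  hemisphere W, so the sign is −
Point 3:
  Lat: 0° + 44/60 + 46.3/3600 = 0 + 0.733333 + 0.012861 = 0.7461944
  N ⇒ keep positive
  Longitude: 133° + 12/60 + 44.7/3600 = 133 + 0.200000 + 0.012417 = 133.2124167
  W ⇒ negate
Point 4:
  Latitude: 40° + 10/60 + 17.76/3600 = 40 + 0.166667 + 0.004933 = 40.1716000
  S ⇒ negate
  Longitude: 3′ + 38.2″ = 3.63667′; 25 + 3.63667/60 = 25.0606111
  W → negative
Point 5:
  Lat: 37 + 46/60 + 32/3600 = 37.7755556
  N ⇒ keep positive
  λ: 18′ + 3″ = 18.05000′; 150 + 18.05000/60 = 150.3008333
  E ⇒ keep positive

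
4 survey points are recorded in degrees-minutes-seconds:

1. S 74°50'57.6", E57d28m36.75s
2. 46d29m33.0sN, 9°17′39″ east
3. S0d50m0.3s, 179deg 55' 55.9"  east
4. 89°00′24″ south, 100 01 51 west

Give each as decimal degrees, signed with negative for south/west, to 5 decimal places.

1. -74.84933, 57.47688
2. 46.49250, 9.29417
3. -0.83342, 179.93219
4. -89.00667, -100.03083

Point 1:
  Lat: 50′ + 57.6″ = 50.96000′; 74 + 50.96000/60 = 74.849333
  S → negative
  Longitude: 57 + 28/60 + 36.75/3600 = 57.476875
  E → positive
Point 2:
  Lat: 46° + 29/60 + 33/3600 = 46 + 0.483333 + 0.009167 = 46.492500
  N ⇒ keep positive
  Lon: 9° + 17/60 + 39/3600 = 9 + 0.283333 + 0.010833 = 9.294167
  E ⇒ keep positive
Point 3:
  Latitude: 0 + 50/60 + 0.3/3600 = 0.833417
  S ⇒ negate
  λ: 179° + 55/60 + 55.9/3600 = 179 + 0.916667 + 0.015528 = 179.932194
  E → positive
Point 4:
  φ: 89 + 0/60 + 24/3600 = 89.006667
  S ⇒ negate
  Longitude: 1′ + 51″ = 1.85000′; 100 + 1.85000/60 = 100.030833
  W → negative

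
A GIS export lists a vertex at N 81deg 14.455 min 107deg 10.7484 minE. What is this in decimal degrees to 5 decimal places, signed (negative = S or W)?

81.24092, 107.17914

Latitude: 81 + 14.455/60 = 81.240917
N → positive
λ: 10.7484′ = 0.179140°; total 107.179140
E → positive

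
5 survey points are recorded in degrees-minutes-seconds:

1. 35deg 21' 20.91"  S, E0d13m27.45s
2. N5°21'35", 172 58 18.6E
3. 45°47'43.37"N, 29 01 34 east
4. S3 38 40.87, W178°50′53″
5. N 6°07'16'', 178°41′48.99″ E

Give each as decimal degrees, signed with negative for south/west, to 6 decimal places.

Point 1:
  φ: 21′ + 20.91″ = 21.34850′; 35 + 21.34850/60 = 35.3558083
  S → negative
  Lon: 0 + 13/60 + 27.45/3600 = 0.2242917
  E → positive
Point 2:
  φ: 5° + 21/60 + 35/3600 = 5 + 0.350000 + 0.009722 = 5.3597222
  N ⇒ keep positive
  Lon: 58′ + 18.6″ = 58.31000′; 172 + 58.31000/60 = 172.9718333
  E → positive
Point 3:
  Lat: 47′ + 43.37″ = 47.72283′; 45 + 47.72283/60 = 45.7953806
  N → positive
  Lon: 29 + 1/60 + 34/3600 = 29.0261111
  E ⇒ keep positive
Point 4:
  Lat: 3° + 38/60 + 40.87/3600 = 3 + 0.633333 + 0.011353 = 3.6446861
  S ⇒ negate
  λ: 50′ + 53″ = 50.88333′; 178 + 50.88333/60 = 178.8480556
  hemisphere W, so the sign is −
Point 5:
  Lat: 6 + 7/60 + 16/3600 = 6.1211111
  N ⇒ keep positive
  Longitude: 41′ + 48.99″ = 41.81650′; 178 + 41.81650/60 = 178.6969417
  E → positive

1. -35.355808, 0.224292
2. 5.359722, 172.971833
3. 45.795381, 29.026111
4. -3.644686, -178.848056
5. 6.121111, 178.696942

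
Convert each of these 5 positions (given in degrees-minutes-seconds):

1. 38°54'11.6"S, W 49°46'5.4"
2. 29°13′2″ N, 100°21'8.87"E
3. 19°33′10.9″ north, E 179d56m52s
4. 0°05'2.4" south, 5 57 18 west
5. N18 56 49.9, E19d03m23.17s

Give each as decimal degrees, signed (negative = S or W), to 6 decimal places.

1. -38.903222, -49.768167
2. 29.217222, 100.352464
3. 19.553028, 179.947778
4. -0.084000, -5.955000
5. 18.947194, 19.056436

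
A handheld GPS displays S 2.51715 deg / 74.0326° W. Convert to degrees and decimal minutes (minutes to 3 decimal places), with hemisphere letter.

2° 31.029′ S, 74° 1.956′ W

φ: 2° + 0.517150 × 60 = 2° 31.02900′
λ: 74° + 0.032600 × 60 = 74° 1.95600′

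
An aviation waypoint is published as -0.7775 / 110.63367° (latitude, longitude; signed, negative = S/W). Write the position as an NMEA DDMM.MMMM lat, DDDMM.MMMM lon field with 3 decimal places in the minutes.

0046.650,S / 11038.020,E

Latitude is negative → S; |value| = 0.777500
Lat: fractional part 0.777500 → 46.65000 minutes
Longitude: fractional part 0.633670 → 38.02020 minutes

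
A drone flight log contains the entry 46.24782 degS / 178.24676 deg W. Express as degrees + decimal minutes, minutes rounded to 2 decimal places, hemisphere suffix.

46° 14.87′ S, 178° 14.81′ W

φ: minutes = (46.247820 − 46) × 60 = 14.8692
λ: minutes = (178.246760 − 178) × 60 = 14.8056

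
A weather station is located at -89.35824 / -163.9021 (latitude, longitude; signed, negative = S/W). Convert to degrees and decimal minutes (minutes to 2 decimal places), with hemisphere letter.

Latitude is negative → S; |value| = 89.358240
Lat: minutes = (89.358240 − 89) × 60 = 21.4944
Longitude is negative → W; |value| = 163.902100
Longitude: fractional part 0.902100 → 54.1260 minutes

89° 21.49′ S, 163° 54.13′ W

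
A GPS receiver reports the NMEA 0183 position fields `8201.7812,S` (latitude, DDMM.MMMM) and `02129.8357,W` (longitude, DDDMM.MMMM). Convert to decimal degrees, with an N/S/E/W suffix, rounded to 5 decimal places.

Lat: split at 2 digits → 82° and 1.7812′; 82 + 1.7812/60 = 82.029687
Longitude: split at 3 digits → 021° and 29.8357′; 21 + 29.8357/60 = 21.497262

82.02969° S, 21.49726° W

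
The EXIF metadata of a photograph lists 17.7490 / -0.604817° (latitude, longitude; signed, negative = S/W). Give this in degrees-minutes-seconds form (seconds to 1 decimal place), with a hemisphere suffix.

φ: whole degrees 17; 44.94000′ → 44′ and 56.400″
Longitude is negative → W; |value| = 0.604817
Lon: 0.604817° → 36.28902′; 0.28902 × 60 = 17.341″

17°44′56.4″ N, 0°36′17.3″ W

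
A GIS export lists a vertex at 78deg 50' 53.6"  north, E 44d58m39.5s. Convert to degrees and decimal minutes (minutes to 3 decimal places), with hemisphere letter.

78° 50.893′ N, 44° 58.658′ E

Lat: seconds/60 = 0.89333; minutes = 50 + 0.89333 = 50.89333
λ: seconds/60 = 0.65833; minutes = 58 + 0.65833 = 58.65833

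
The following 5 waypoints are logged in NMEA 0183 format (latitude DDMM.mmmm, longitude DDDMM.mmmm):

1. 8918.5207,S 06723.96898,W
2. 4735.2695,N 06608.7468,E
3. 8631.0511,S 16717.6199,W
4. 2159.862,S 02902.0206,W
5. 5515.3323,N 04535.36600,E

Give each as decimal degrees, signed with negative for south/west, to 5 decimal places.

Point 1:
  Latitude: split at 2 digits → 89° and 18.5207′; 89 + 18.5207/60 = 89.308678
  S → negative
  λ: split at 3 digits → 067° and 23.96898′; 67 + 23.96898/60 = 67.399483
  hemisphere W, so the sign is −
Point 2:
  φ: degrees = first 2 digits = 47, minutes = 35.2695; 47 + 35.2695/60 = 47.587825
  N ⇒ keep positive
  Lon: degrees = first 3 digits = 66, minutes = 8.7468; 66 + 8.7468/60 = 66.145780
  E ⇒ keep positive
Point 3:
  Latitude: degrees = first 2 digits = 86, minutes = 31.0511; 86 + 31.0511/60 = 86.517518
  S → negative
  λ: split at 3 digits → 167° and 17.6199′; 167 + 17.6199/60 = 167.293665
  W → negative
Point 4:
  φ: split at 2 digits → 21° and 59.862′; 21 + 59.862/60 = 21.997700
  S ⇒ negate
  Longitude: degrees = first 3 digits = 29, minutes = 2.0206; 29 + 2.0206/60 = 29.033677
  W → negative
Point 5:
  φ: split at 2 digits → 55° and 15.3323′; 55 + 15.3323/60 = 55.255538
  N ⇒ keep positive
  λ: degrees = first 3 digits = 45, minutes = 35.366; 45 + 35.366/60 = 45.589433
  E ⇒ keep positive

1. -89.30868, -67.39948
2. 47.58783, 66.14578
3. -86.51752, -167.29367
4. -21.99770, -29.03368
5. 55.25554, 45.58943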